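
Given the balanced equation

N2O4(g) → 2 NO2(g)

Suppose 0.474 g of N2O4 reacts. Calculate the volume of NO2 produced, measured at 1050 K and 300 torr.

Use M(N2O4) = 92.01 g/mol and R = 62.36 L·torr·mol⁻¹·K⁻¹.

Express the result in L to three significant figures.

n(N2O4) = 0.4740 / 92.01 = 0.005152 mol
n(NO2) = (2/1) × 0.005152 = 0.01030 mol
V = nRT/P = 0.01030 × 62.36 × 1050 / 300 = 2.248 L

2.25 L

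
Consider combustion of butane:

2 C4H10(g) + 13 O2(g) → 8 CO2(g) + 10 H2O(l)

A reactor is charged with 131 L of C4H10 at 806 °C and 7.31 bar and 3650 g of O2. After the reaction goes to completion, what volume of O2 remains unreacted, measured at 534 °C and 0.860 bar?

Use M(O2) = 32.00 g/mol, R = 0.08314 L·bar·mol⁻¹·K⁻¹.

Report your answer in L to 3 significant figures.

n(C4H10) = PV/RT = (7.31 × 131) / (0.08314 × 1079.15) = 10.67 mol
n(O2) = 3650 / 32.00 = 114.1 mol
For 10.67 mol C4H10, stoichiometry requires (13/2) × 10.67 = 69.36 mol O2; 114.1 mol is available, so C4H10 is limiting.
n(O2) consumed = (13/2) × 10.67 = 69.36 mol; remaining = 114.1 − 69.36 = 44.74 mol
V(O2) = nRT/P = 44.74 × 0.08314 × 807.15 / 0.860 = 3491 L

3490 L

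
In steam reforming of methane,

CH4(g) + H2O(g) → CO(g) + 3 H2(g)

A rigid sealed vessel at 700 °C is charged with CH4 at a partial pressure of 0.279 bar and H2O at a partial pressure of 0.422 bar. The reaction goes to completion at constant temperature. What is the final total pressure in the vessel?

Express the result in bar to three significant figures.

1.26 bar

At constant V, partial pressures at 700 °C are proportional to moles, so apply stoichiometry directly to pressures.
P(H2O) required for 0.279 bar of CH4 = (1/1) × 0.279 = 0.2790 bar; available 0.422 bar, so CH4 is limiting.
P(H2O) remaining = 0.422 − (1/1) × 0.279 = 0.1430 bar
P(gaseous products) = (1+3)/1 × 0.279 = 1.116 bar
P_total at 700 °C = 0.1430 + 1.116 = 1.259 bar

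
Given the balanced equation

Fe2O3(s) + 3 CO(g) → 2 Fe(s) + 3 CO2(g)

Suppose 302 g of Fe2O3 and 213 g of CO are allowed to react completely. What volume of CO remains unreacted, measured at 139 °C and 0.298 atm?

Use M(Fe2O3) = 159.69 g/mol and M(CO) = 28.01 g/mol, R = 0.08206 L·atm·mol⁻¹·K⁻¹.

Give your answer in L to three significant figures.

n(Fe2O3) = 302 / 159.69 = 1.891 mol
n(CO) = 213 / 28.01 = 7.604 mol
For 1.891 mol Fe2O3, stoichiometry requires (3/1) × 1.891 = 5.673 mol CO; 7.604 mol is available, so Fe2O3 is limiting.
n(CO) consumed = (3/1) × 1.891 = 5.673 mol; remaining = 7.604 − 5.673 = 1.931 mol
V(CO) = nRT/P = 1.931 × 0.08206 × 412.15 / 0.298 = 219.2 L

219 L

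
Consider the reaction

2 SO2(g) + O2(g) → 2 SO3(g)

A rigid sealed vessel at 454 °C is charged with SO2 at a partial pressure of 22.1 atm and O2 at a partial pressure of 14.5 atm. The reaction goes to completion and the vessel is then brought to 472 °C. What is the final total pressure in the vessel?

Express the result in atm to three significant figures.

26.2 atm

Because the vessel is rigid and T is held at 454 °C, work the stoichiometry in partial pressures (P_i = n_iRT/V).
P(O2) required for 22.1 atm of SO2 = (1/2) × 22.1 = 11.05 atm; available 14.5 atm, so SO2 is limiting.
P(O2) remaining = 14.5 − (1/2) × 22.1 = 3.450 atm
P(gaseous products) = (2)/2 × 22.1 = 22.10 atm
P_total at 454 °C = 3.450 + 22.10 = 25.55 atm
Scaling to 472 °C: P = 25.55 × 745.15/727.15 = 26.18 atm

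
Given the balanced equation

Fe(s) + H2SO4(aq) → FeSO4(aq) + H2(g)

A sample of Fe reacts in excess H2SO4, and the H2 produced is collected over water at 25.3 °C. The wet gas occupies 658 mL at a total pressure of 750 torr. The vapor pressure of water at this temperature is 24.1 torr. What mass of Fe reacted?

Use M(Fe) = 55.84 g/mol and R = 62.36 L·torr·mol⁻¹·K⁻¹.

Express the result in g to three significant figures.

P(H2) = 750 − 24.1 = 725.9 torr
n(H2) = PV/RT = (725.9 × 0.6580) / (62.36 × 298.45) = 0.02566 mol
n(Fe) = (1/1) × 0.02566 = 0.02566 mol
m(Fe) = 0.02566 × 55.84 = 1.433 g

1.43 g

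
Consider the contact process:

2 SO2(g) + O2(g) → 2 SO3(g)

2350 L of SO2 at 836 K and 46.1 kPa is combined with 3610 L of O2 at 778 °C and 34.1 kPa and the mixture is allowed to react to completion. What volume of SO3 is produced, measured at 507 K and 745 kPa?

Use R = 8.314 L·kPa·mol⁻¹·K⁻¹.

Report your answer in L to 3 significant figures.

88.2 L

n(SO2) = PV/RT = (46.1 × 2350) / (8.314 × 836) = 15.59 mol
n(O2) = PV/RT = (34.1 × 3610) / (8.314 × 1051.15) = 14.09 mol
For 15.59 mol SO2, stoichiometry requires (1/2) × 15.59 = 7.795 mol O2; 14.09 mol is available, so SO2 is limiting.
n(SO3) = (2/2) × 15.59 = 15.59 mol
V(SO3) = nRT/P = 15.59 × 8.314 × 507 / 745 = 88.21 L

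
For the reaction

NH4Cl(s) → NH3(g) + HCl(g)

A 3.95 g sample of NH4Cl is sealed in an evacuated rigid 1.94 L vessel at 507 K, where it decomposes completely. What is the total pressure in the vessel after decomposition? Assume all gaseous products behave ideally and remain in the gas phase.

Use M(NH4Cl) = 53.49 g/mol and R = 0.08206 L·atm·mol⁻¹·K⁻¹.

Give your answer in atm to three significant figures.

3.17 atm

n(NH4Cl) = 3.95 / 53.49 = 0.07385 mol
n(gas produced) = (2/1) × 0.07385 = 0.1477 mol
P = nRT/V = 0.1477 × 0.08206 × 507 / 1.94 = 3.168 atm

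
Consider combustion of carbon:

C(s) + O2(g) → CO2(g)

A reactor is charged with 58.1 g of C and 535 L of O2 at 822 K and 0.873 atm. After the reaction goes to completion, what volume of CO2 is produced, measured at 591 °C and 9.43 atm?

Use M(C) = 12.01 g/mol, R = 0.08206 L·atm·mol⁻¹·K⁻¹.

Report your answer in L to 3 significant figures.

36.4 L

n(C) = 58.1 / 12.01 = 4.838 mol
n(O2) = PV/RT = (0.873 × 535) / (0.08206 × 822) = 6.924 mol
For 4.838 mol C, stoichiometry requires (1/1) × 4.838 = 4.838 mol O2; 6.924 mol is available, so C is limiting.
n(CO2) = (1/1) × 4.838 = 4.838 mol
V(CO2) = nRT/P = 4.838 × 0.08206 × 864.15 / 9.43 = 36.38 L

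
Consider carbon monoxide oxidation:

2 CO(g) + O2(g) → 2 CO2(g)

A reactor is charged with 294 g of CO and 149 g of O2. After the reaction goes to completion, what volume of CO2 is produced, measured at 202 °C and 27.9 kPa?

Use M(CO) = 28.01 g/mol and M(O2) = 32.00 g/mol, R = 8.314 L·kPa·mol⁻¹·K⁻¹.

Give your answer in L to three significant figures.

n(CO) = 294 / 28.01 = 10.50 mol
n(O2) = 149 / 32.00 = 4.656 mol
For 10.50 mol CO, stoichiometry requires (1/2) × 10.50 = 5.250 mol O2; 4.656 mol is available, so O2 is limiting.
n(CO2) = (2/1) × 4.656 = 9.312 mol
V(CO2) = nRT/P = 9.312 × 8.314 × 475.15 / 27.9 = 1318 L

1320 L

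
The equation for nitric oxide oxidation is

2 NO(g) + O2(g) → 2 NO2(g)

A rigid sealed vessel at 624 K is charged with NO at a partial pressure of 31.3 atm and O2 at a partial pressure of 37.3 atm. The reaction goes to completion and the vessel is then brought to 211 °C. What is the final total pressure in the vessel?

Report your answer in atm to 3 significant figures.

Because the vessel is rigid and T is held at 624 K, work the stoichiometry in partial pressures (P_i = n_iRT/V).
P(O2) required for 31.3 atm of NO = (1/2) × 31.3 = 15.65 atm; available 37.3 atm, so NO is limiting.
P(O2) remaining = 37.3 − (1/2) × 31.3 = 21.65 atm
P(gaseous products) = (2)/2 × 31.3 = 31.30 atm
P_total at 624 K = 21.65 + 31.30 = 52.95 atm
Scaling to 211 °C: P = 52.95 × 484.15/624 = 41.08 atm

41.1 atm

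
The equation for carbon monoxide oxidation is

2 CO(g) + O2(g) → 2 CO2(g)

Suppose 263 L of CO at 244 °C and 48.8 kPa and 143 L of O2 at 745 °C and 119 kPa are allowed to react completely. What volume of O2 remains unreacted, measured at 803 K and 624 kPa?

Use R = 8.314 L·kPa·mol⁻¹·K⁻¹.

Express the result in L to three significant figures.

5.54 L

n(CO) = PV/RT = (48.8 × 263) / (8.314 × 517.15) = 2.985 mol
n(O2) = PV/RT = (119 × 143) / (8.314 × 1018.15) = 2.010 mol
For 2.985 mol CO, stoichiometry requires (1/2) × 2.985 = 1.492 mol O2; 2.010 mol is available, so CO is limiting.
n(O2) consumed = (1/2) × 2.985 = 1.492 mol; remaining = 2.010 − 1.492 = 0.5180 mol
V(O2) = nRT/P = 0.5180 × 8.314 × 803 / 624 = 5.542 L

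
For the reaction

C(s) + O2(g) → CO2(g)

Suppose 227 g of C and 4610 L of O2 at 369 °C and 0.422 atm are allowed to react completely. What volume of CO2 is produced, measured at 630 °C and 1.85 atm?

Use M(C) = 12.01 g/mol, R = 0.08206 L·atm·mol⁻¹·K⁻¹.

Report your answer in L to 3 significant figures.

757 L

n(C) = 227 / 12.01 = 18.90 mol
n(O2) = PV/RT = (0.422 × 4610) / (0.08206 × 642.15) = 36.92 mol
For 18.90 mol C, stoichiometry requires (1/1) × 18.90 = 18.90 mol O2; 36.92 mol is available, so C is limiting.
n(CO2) = (1/1) × 18.90 = 18.90 mol
V(CO2) = nRT/P = 18.90 × 0.08206 × 903.15 / 1.85 = 757.1 L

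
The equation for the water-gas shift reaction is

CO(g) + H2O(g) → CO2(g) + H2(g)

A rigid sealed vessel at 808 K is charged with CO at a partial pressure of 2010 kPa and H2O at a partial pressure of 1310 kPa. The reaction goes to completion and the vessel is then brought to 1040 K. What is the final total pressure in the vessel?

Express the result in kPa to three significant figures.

4270 kPa

At constant V, partial pressures at 808 K are proportional to moles, so apply stoichiometry directly to pressures.
P(H2O) required for 2010 kPa of CO = (1/1) × 2010 = 2010 kPa; available 1310 kPa, so H2O is limiting.
P(CO) remaining = 2010 − (1/1) × 1310 = 700.0 kPa
P(gaseous products) = (1+1)/1 × 1310 = 2620 kPa
P_total at 808 K = 700.0 + 2620 = 3320 kPa
Scaling to 1040 K: P = 3320 × 1040/808 = 4273 kPa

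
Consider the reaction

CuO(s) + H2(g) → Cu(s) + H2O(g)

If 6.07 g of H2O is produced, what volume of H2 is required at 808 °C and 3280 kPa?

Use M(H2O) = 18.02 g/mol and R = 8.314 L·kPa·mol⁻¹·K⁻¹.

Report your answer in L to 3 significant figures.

n(H2O) = 6.070 / 18.02 = 0.3368 mol
n(H2) = (1/1) × 0.3368 = 0.3368 mol
V = nRT/P = 0.3368 × 8.314 × 1081.15 / 3280 = 0.9230 L

0.923 L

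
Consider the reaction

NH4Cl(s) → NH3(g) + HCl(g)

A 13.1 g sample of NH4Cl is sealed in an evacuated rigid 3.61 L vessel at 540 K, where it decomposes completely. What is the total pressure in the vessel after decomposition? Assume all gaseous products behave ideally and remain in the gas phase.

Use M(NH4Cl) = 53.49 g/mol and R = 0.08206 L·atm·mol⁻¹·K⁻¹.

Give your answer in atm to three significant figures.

n(NH4Cl) = 13.1 / 53.49 = 0.2449 mol
n(gas produced) = (2/1) × 0.2449 = 0.4898 mol
P = nRT/V = 0.4898 × 0.08206 × 540 / 3.61 = 6.012 atm

6.01 atm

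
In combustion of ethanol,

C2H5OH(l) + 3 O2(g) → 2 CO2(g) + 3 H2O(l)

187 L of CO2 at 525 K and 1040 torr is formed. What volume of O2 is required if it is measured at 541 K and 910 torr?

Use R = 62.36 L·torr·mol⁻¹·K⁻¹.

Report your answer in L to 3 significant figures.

330 L

n(CO2) = PV/RT = (1040 × 187) / (62.36 × 525) = 5.940 mol
n(O2) = (3/2) × 5.940 = 8.910 mol
V = nRT/P = 8.910 × 62.36 × 541 / 910 = 330.3 L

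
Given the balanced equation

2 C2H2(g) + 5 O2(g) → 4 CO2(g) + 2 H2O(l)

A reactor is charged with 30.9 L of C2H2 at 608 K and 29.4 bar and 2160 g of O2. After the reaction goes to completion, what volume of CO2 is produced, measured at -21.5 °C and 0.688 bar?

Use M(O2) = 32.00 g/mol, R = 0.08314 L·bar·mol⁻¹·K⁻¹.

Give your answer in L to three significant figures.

n(C2H2) = PV/RT = (29.4 × 30.9) / (0.08314 × 608) = 17.97 mol
n(O2) = 2160 / 32.00 = 67.50 mol
For 17.97 mol C2H2, stoichiometry requires (5/2) × 17.97 = 44.92 mol O2; 67.50 mol is available, so C2H2 is limiting.
n(CO2) = (4/2) × 17.97 = 35.94 mol
V(CO2) = nRT/P = 35.94 × 0.08314 × 251.65 / 0.688 = 1093 L

1090 L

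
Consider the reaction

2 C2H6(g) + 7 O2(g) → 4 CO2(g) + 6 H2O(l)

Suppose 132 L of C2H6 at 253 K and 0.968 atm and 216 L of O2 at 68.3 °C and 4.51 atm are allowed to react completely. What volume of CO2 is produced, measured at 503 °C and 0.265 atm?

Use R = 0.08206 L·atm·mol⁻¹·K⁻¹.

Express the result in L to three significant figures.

2960 L

n(C2H6) = PV/RT = (0.968 × 132) / (0.08206 × 253) = 6.155 mol
n(O2) = PV/RT = (4.51 × 216) / (0.08206 × 341.45) = 34.77 mol
For 6.155 mol C2H6, stoichiometry requires (7/2) × 6.155 = 21.54 mol O2; 34.77 mol is available, so C2H6 is limiting.
n(CO2) = (4/2) × 6.155 = 12.31 mol
V(CO2) = nRT/P = 12.31 × 0.08206 × 776.15 / 0.265 = 2959 L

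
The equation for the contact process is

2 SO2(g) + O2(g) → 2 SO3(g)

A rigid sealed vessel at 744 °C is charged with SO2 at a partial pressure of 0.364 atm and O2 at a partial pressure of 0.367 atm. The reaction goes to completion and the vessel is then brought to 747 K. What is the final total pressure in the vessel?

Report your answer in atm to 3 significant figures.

At constant V, partial pressures at 744 °C are proportional to moles, so apply stoichiometry directly to pressures.
P(O2) required for 0.364 atm of SO2 = (1/2) × 0.364 = 0.1820 atm; available 0.367 atm, so SO2 is limiting.
P(O2) remaining = 0.367 − (1/2) × 0.364 = 0.1850 atm
P(gaseous products) = (2)/2 × 0.364 = 0.3640 atm
P_total at 744 °C = 0.1850 + 0.3640 = 0.5490 atm
Scaling to 747 K: P = 0.5490 × 747/1017.15 = 0.4032 atm

0.403 atm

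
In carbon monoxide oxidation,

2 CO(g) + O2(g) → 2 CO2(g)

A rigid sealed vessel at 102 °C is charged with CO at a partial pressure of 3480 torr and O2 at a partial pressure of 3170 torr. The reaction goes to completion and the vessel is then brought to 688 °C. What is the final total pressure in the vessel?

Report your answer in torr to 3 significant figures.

12600 torr

Because the vessel is rigid and T is held at 102 °C, work the stoichiometry in partial pressures (P_i = n_iRT/V).
P(O2) required for 3480 torr of CO = (1/2) × 3480 = 1740 torr; available 3170 torr, so CO is limiting.
P(O2) remaining = 3170 − (1/2) × 3480 = 1430 torr
P(gaseous products) = (2)/2 × 3480 = 3480 torr
P_total at 102 °C = 1430 + 3480 = 4910 torr
Scaling to 688 °C: P = 4910 × 961.15/375.15 = 12580 torr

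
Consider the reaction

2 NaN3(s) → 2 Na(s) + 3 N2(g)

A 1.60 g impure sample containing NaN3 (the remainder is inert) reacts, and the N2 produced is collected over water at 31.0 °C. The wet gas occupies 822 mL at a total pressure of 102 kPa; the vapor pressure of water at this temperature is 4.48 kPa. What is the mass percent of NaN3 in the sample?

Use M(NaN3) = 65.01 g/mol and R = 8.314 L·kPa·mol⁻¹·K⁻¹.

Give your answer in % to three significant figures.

P(N2) = 102 − 4.48 = 97.52 kPa
n(N2) = PV/RT = (97.52 × 0.8220) / (8.314 × 304.15) = 0.03170 mol
n(NaN3) = (2/3) × 0.03170 = 0.02113 mol
m(NaN3) = 0.02113 × 65.01 = 1.374 g
%NaN3 = 1.374 / 1.60 × 100 = 85.88%

85.9 %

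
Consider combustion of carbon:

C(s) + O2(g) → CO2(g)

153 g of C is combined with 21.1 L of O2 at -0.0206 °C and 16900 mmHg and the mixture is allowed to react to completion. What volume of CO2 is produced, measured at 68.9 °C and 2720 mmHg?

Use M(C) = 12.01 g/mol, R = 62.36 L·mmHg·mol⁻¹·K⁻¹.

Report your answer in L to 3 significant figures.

99.9 L

n(C) = 153 / 12.01 = 12.74 mol
n(O2) = PV/RT = (16900 × 21.1) / (62.36 × 273.1294) = 20.94 mol
For 12.74 mol C, stoichiometry requires (1/1) × 12.74 = 12.74 mol O2; 20.94 mol is available, so C is limiting.
n(CO2) = (1/1) × 12.74 = 12.74 mol
V(CO2) = nRT/P = 12.74 × 62.36 × 342.05 / 2720 = 99.91 L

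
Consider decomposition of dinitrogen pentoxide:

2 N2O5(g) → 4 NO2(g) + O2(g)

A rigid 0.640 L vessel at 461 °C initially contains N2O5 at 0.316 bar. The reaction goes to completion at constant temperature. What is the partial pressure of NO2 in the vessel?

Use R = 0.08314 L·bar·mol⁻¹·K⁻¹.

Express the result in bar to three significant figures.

n(N2O5)₀ = PV/RT = (0.316 × 0.640) / (0.08314 × 734.15) = 0.003313 mol
n(NO2) = (4/2) × 0.003313 = 0.006626 mol
P(NO2) = nRT/V = 0.006626 × 0.08314 × 734.15 / 0.640 = 0.6319 bar

0.632 bar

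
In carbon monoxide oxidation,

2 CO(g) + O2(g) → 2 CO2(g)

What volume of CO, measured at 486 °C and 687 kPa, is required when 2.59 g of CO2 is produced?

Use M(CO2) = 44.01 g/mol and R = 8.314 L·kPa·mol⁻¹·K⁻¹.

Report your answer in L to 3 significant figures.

n(CO2) = 2.590 / 44.01 = 0.05885 mol
n(CO) = (2/2) × 0.05885 = 0.05885 mol
V = nRT/P = 0.05885 × 8.314 × 759.15 / 687 = 0.5407 L

0.541 L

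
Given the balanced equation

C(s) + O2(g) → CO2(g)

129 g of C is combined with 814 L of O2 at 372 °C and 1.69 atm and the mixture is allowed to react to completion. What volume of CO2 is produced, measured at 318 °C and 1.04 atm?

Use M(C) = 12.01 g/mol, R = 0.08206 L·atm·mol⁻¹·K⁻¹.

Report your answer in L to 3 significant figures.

n(C) = 129 / 12.01 = 10.74 mol
n(O2) = PV/RT = (1.69 × 814) / (0.08206 × 645.15) = 25.98 mol
For 10.74 mol C, stoichiometry requires (1/1) × 10.74 = 10.74 mol O2; 25.98 mol is available, so C is limiting.
n(CO2) = (1/1) × 10.74 = 10.74 mol
V(CO2) = nRT/P = 10.74 × 0.08206 × 591.15 / 1.04 = 501.0 L

501 L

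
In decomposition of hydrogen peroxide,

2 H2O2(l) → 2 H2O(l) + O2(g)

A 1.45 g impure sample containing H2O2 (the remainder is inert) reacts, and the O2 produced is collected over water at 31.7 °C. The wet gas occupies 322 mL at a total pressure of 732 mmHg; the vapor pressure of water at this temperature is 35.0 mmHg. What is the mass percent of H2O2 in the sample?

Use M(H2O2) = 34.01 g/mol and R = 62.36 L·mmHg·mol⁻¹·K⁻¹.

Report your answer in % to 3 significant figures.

55.4 %

P(O2) = 732 − 35.0 = 697.0 mmHg
n(O2) = PV/RT = (697.0 × 0.3220) / (62.36 × 304.85) = 0.01181 mol
n(H2O2) = (2/1) × 0.01181 = 0.02362 mol
m(H2O2) = 0.02362 × 34.01 = 0.8033 g
%H2O2 = 0.8033 / 1.45 × 100 = 55.40%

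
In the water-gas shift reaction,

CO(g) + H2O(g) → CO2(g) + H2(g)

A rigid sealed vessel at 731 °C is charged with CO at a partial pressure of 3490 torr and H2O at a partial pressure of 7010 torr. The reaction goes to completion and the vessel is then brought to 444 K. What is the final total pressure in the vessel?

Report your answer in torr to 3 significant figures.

Because the vessel is rigid and T is held at 731 °C, work the stoichiometry in partial pressures (P_i = n_iRT/V).
P(H2O) required for 3490 torr of CO = (1/1) × 3490 = 3490 torr; available 7010 torr, so CO is limiting.
P(H2O) remaining = 7010 − (1/1) × 3490 = 3520 torr
P(gaseous products) = (1+1)/1 × 3490 = 6980 torr
P_total at 731 °C = 3520 + 6980 = 10500 torr
Scaling to 444 K: P = 10500 × 444/1004.15 = 4643 torr

4640 torr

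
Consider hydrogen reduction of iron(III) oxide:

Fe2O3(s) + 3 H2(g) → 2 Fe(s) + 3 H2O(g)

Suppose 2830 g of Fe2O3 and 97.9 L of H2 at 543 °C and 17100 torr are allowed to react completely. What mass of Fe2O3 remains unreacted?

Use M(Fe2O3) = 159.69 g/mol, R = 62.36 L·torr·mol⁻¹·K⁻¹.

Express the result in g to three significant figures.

n(Fe2O3) = 2830 / 159.69 = 17.72 mol
n(H2) = PV/RT = (17100 × 97.9) / (62.36 × 816.15) = 32.89 mol
For 17.72 mol Fe2O3, stoichiometry requires (3/1) × 17.72 = 53.16 mol H2; 32.89 mol is available, so H2 is limiting.
n(Fe2O3) consumed = (1/3) × 32.89 = 10.96 mol; remaining = 17.72 − 10.96 = 6.760 mol
m(Fe2O3) = 6.760 × 159.69 = 1080 g

1080 g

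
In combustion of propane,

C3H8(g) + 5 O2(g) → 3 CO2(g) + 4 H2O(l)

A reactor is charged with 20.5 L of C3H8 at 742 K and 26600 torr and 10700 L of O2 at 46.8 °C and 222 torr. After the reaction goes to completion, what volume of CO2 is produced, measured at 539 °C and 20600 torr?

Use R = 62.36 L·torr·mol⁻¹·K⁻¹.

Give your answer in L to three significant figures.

n(C3H8) = PV/RT = (26600 × 20.5) / (62.36 × 742) = 11.78 mol
n(O2) = PV/RT = (222 × 10700) / (62.36 × 319.95) = 119.1 mol
For 11.78 mol C3H8, stoichiometry requires (5/1) × 11.78 = 58.90 mol O2; 119.1 mol is available, so C3H8 is limiting.
n(CO2) = (3/1) × 11.78 = 35.34 mol
V(CO2) = nRT/P = 35.34 × 62.36 × 812.15 / 20600 = 86.88 L

86.9 L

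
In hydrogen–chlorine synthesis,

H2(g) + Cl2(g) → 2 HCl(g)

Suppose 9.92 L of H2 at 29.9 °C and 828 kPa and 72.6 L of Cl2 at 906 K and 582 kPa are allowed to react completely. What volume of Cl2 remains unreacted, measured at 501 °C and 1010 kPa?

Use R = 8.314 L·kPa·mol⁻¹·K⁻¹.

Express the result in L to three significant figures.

15.0 L

n(H2) = PV/RT = (828 × 9.92) / (8.314 × 303.05) = 3.260 mol
n(Cl2) = PV/RT = (582 × 72.6) / (8.314 × 906) = 5.609 mol
For 3.260 mol H2, stoichiometry requires (1/1) × 3.260 = 3.260 mol Cl2; 5.609 mol is available, so H2 is limiting.
n(Cl2) consumed = (1/1) × 3.260 = 3.260 mol; remaining = 5.609 − 3.260 = 2.349 mol
V(Cl2) = nRT/P = 2.349 × 8.314 × 774.15 / 1010 = 14.97 L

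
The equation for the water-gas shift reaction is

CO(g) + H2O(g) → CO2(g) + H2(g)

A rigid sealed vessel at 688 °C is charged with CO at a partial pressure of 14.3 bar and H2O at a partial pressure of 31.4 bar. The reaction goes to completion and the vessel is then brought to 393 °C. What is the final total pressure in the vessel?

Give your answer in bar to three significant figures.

31.7 bar

Because the vessel is rigid and T is held at 688 °C, work the stoichiometry in partial pressures (P_i = n_iRT/V).
P(H2O) required for 14.3 bar of CO = (1/1) × 14.3 = 14.30 bar; available 31.4 bar, so CO is limiting.
P(H2O) remaining = 31.4 − (1/1) × 14.3 = 17.10 bar
P(gaseous products) = (1+1)/1 × 14.3 = 28.60 bar
P_total at 688 °C = 17.10 + 28.60 = 45.70 bar
Scaling to 393 °C: P = 45.70 × 666.15/961.15 = 31.67 bar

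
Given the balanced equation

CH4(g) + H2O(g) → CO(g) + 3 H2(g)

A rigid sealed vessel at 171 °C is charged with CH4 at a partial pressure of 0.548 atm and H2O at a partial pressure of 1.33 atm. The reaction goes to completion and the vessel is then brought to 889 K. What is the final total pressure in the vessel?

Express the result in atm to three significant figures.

5.95 atm

With V and T fixed, P_i ∝ n_i, so the mole ratios apply directly to partial pressures at 171 °C.
P(H2O) required for 0.548 atm of CH4 = (1/1) × 0.548 = 0.5480 atm; available 1.33 atm, so CH4 is limiting.
P(H2O) remaining = 1.33 − (1/1) × 0.548 = 0.7820 atm
P(gaseous products) = (1+3)/1 × 0.548 = 2.192 atm
P_total at 171 °C = 0.7820 + 2.192 = 2.974 atm
Scaling to 889 K: P = 2.974 × 889/444.15 = 5.953 atm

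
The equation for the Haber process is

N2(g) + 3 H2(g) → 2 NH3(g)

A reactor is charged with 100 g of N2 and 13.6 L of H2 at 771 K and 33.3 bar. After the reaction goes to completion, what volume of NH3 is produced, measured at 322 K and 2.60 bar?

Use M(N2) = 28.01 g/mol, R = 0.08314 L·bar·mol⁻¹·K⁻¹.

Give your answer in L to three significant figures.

n(N2) = 100 / 28.01 = 3.570 mol
n(H2) = PV/RT = (33.3 × 13.6) / (0.08314 × 771) = 7.065 mol
For 3.570 mol N2, stoichiometry requires (3/1) × 3.570 = 10.71 mol H2; 7.065 mol is available, so H2 is limiting.
n(NH3) = (2/3) × 7.065 = 4.710 mol
V(NH3) = nRT/P = 4.710 × 0.08314 × 322 / 2.60 = 48.50 L

48.5 L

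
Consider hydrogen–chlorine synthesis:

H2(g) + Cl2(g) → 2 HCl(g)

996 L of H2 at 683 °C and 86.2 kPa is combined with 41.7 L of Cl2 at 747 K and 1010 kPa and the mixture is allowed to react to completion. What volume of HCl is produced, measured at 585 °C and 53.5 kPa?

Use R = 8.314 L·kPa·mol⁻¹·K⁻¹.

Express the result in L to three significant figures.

1810 L

n(H2) = PV/RT = (86.2 × 996) / (8.314 × 956.15) = 10.80 mol
n(Cl2) = PV/RT = (1010 × 41.7) / (8.314 × 747) = 6.782 mol
For 10.80 mol H2, stoichiometry requires (1/1) × 10.80 = 10.80 mol Cl2; 6.782 mol is available, so Cl2 is limiting.
n(HCl) = (2/1) × 6.782 = 13.56 mol
V(HCl) = nRT/P = 13.56 × 8.314 × 858.15 / 53.5 = 1808 L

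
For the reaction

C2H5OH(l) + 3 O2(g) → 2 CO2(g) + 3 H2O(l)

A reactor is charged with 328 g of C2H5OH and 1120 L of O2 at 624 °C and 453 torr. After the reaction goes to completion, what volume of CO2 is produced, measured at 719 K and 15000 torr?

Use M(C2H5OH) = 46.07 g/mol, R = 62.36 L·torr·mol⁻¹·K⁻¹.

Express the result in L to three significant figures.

18.1 L

n(C2H5OH) = 328 / 46.07 = 7.120 mol
n(O2) = PV/RT = (453 × 1120) / (62.36 × 897.15) = 9.069 mol
For 7.120 mol C2H5OH, stoichiometry requires (3/1) × 7.120 = 21.36 mol O2; 9.069 mol is available, so O2 is limiting.
n(CO2) = (2/3) × 9.069 = 6.046 mol
V(CO2) = nRT/P = 6.046 × 62.36 × 719 / 15000 = 18.07 L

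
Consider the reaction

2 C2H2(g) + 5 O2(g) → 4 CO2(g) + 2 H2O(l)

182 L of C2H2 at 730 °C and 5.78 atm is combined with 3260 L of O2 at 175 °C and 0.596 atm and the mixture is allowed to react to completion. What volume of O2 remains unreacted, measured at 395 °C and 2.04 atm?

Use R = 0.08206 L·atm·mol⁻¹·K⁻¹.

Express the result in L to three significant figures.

n(C2H2) = PV/RT = (5.78 × 182) / (0.08206 × 1003.15) = 12.78 mol
n(O2) = PV/RT = (0.596 × 3260) / (0.08206 × 448.15) = 52.83 mol
For 12.78 mol C2H2, stoichiometry requires (5/2) × 12.78 = 31.95 mol O2; 52.83 mol is available, so C2H2 is limiting.
n(O2) consumed = (5/2) × 12.78 = 31.95 mol; remaining = 52.83 − 31.95 = 20.88 mol
V(O2) = nRT/P = 20.88 × 0.08206 × 668.15 / 2.04 = 561.2 L

561 L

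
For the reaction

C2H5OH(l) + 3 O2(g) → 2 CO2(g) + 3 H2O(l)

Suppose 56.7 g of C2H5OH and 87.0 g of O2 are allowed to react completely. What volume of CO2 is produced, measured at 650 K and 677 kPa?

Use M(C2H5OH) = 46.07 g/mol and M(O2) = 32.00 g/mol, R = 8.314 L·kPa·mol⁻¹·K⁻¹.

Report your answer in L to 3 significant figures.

n(C2H5OH) = 56.7 / 46.07 = 1.231 mol
n(O2) = 87.0 / 32.00 = 2.719 mol
For 1.231 mol C2H5OH, stoichiometry requires (3/1) × 1.231 = 3.693 mol O2; 2.719 mol is available, so O2 is limiting.
n(CO2) = (2/3) × 2.719 = 1.813 mol
V(CO2) = nRT/P = 1.813 × 8.314 × 650 / 677 = 14.47 L

14.5 L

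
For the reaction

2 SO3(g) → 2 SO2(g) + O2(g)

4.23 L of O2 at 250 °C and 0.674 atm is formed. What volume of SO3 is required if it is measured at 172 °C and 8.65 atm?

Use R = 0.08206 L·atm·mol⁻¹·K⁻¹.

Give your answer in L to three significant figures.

0.561 L

n(O2) = PV/RT = (0.674 × 4.23) / (0.08206 × 523.15) = 0.06641 mol
n(SO3) = (2/1) × 0.06641 = 0.1328 mol
V = nRT/P = 0.1328 × 0.08206 × 445.15 / 8.65 = 0.5608 L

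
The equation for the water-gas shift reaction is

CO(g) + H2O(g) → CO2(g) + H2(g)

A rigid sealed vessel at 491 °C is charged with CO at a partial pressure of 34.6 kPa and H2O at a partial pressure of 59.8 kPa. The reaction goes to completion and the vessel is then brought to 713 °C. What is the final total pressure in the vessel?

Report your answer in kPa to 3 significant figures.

Because the vessel is rigid and T is held at 491 °C, work the stoichiometry in partial pressures (P_i = n_iRT/V).
P(H2O) required for 34.6 kPa of CO = (1/1) × 34.6 = 34.60 kPa; available 59.8 kPa, so CO is limiting.
P(H2O) remaining = 59.8 − (1/1) × 34.6 = 25.20 kPa
P(gaseous products) = (1+1)/1 × 34.6 = 69.20 kPa
P_total at 491 °C = 25.20 + 69.20 = 94.40 kPa
Scaling to 713 °C: P = 94.40 × 986.15/764.15 = 121.8 kPa

122 kPa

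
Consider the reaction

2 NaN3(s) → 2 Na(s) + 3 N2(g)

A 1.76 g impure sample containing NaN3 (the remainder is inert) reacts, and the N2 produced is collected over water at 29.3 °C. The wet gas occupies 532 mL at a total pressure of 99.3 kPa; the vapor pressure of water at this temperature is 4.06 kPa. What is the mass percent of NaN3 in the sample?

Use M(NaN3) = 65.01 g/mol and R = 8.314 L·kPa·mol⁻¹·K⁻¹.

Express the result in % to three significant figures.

P(N2) = 99.3 − 4.06 = 95.24 kPa
n(N2) = PV/RT = (95.24 × 0.5320) / (8.314 × 302.45) = 0.02015 mol
n(NaN3) = (2/3) × 0.02015 = 0.01343 mol
m(NaN3) = 0.01343 × 65.01 = 0.8731 g
%NaN3 = 0.8731 / 1.76 × 100 = 49.61%

49.6 %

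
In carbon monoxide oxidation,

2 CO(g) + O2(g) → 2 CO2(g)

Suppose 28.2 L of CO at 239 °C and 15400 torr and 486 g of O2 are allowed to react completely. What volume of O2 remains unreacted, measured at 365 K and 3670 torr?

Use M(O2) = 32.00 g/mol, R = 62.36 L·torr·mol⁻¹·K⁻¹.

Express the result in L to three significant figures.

n(CO) = PV/RT = (15400 × 28.2) / (62.36 × 512.15) = 13.60 mol
n(O2) = 486 / 32.00 = 15.19 mol
For 13.60 mol CO, stoichiometry requires (1/2) × 13.60 = 6.800 mol O2; 15.19 mol is available, so CO is limiting.
n(O2) consumed = (1/2) × 13.60 = 6.800 mol; remaining = 15.19 − 6.800 = 8.390 mol
V(O2) = nRT/P = 8.390 × 62.36 × 365 / 3670 = 52.03 L

52.0 L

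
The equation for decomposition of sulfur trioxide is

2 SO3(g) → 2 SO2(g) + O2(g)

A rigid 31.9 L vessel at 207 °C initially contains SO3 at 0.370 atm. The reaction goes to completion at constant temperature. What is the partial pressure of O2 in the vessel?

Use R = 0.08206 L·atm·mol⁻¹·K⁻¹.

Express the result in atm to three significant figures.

0.185 atm

n(SO3)₀ = PV/RT = (0.370 × 31.9) / (0.08206 × 480.15) = 0.2996 mol
n(O2) = (1/2) × 0.2996 = 0.1498 mol
P(O2) = nRT/V = 0.1498 × 0.08206 × 480.15 / 31.9 = 0.1850 atm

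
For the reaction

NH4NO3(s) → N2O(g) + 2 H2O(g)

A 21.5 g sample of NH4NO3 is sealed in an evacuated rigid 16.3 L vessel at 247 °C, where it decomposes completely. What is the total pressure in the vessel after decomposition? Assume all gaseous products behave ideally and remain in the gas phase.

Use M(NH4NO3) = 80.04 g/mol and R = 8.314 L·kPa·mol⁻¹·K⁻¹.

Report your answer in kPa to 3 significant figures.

n(NH4NO3) = 21.5 / 80.04 = 0.2686 mol
n(gas produced) = (3/1) × 0.2686 = 0.8058 mol
P = nRT/V = 0.8058 × 8.314 × 520.15 / 16.3 = 213.8 kPa

214 kPa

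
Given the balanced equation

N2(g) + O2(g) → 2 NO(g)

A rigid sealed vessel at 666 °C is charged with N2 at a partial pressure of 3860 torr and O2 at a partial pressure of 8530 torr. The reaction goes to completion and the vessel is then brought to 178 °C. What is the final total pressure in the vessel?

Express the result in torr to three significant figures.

5950 torr

At constant V, partial pressures at 666 °C are proportional to moles, so apply stoichiometry directly to pressures.
P(O2) required for 3860 torr of N2 = (1/1) × 3860 = 3860 torr; available 8530 torr, so N2 is limiting.
P(O2) remaining = 8530 − (1/1) × 3860 = 4670 torr
P(gaseous products) = (2)/1 × 3860 = 7720 torr
P_total at 666 °C = 4670 + 7720 = 12390 torr
Scaling to 178 °C: P = 12390 × 451.15/939.15 = 5952 torr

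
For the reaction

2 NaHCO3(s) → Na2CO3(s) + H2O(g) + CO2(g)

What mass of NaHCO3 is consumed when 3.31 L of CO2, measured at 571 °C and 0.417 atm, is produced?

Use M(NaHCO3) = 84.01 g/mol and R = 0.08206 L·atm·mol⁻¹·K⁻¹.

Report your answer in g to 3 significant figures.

n(CO2) = PV/RT = (0.417 × 3.31) / (0.08206 × 844.15) = 0.01993 mol
n(NaHCO3) = (2/1) × 0.01993 = 0.03986 mol
m(NaHCO3) = 0.03986 × 84.01 = 3.349 g

3.35 g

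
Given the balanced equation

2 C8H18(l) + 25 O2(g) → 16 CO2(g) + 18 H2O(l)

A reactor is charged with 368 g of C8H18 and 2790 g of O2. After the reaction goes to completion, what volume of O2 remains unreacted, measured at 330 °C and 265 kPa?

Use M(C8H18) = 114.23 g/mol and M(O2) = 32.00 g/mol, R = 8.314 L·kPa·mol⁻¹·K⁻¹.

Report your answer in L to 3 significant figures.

n(C8H18) = 368 / 114.23 = 3.222 mol
n(O2) = 2790 / 32.00 = 87.19 mol
For 3.222 mol C8H18, stoichiometry requires (25/2) × 3.222 = 40.27 mol O2; 87.19 mol is available, so C8H18 is limiting.
n(O2) consumed = (25/2) × 3.222 = 40.27 mol; remaining = 87.19 − 40.27 = 46.92 mol
V(O2) = nRT/P = 46.92 × 8.314 × 603.15 / 265 = 887.9 L

888 L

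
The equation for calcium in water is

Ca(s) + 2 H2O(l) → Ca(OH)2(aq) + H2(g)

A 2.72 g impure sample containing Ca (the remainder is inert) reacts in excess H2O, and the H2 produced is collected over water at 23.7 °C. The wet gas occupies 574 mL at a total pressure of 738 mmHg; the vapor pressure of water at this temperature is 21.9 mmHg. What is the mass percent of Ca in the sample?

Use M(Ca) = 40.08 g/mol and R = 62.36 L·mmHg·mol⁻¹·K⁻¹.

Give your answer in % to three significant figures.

32.7 %

P(H2) = 738 − 21.9 = 716.1 mmHg
n(H2) = PV/RT = (716.1 × 0.5740) / (62.36 × 296.85) = 0.02220 mol
n(Ca) = (1/1) × 0.02220 = 0.02220 mol
m(Ca) = 0.02220 × 40.08 = 0.8898 g
%Ca = 0.8898 / 2.72 × 100 = 32.71%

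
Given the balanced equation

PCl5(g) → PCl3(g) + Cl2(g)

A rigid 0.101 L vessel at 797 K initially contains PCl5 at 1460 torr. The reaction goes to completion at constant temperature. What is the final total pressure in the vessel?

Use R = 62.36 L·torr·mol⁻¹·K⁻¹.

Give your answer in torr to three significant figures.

Rigid vessel, constant T ⇒ P scales with total gas moles (1 → 2).
P_final = (2/1) × 1460 = 2920 torr

2920 torr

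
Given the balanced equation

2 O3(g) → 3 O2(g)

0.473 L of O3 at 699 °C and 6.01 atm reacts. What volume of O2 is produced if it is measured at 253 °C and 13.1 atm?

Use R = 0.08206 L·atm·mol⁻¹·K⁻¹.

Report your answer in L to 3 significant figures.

0.176 L

n(O3) = PV/RT = (6.01 × 0.473) / (0.08206 × 972.15) = 0.03563 mol
n(O2) = (3/2) × 0.03563 = 0.05345 mol
V = nRT/P = 0.05345 × 0.08206 × 526.15 / 13.1 = 0.1762 L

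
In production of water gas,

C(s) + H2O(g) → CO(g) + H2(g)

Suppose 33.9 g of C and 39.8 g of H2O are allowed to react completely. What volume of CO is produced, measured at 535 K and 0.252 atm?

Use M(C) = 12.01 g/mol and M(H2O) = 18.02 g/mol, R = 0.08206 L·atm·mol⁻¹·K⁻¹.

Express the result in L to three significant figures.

n(C) = 33.9 / 12.01 = 2.823 mol
n(H2O) = 39.8 / 18.02 = 2.209 mol
For 2.823 mol C, stoichiometry requires (1/1) × 2.823 = 2.823 mol H2O; 2.209 mol is available, so H2O is limiting.
n(CO) = (1/1) × 2.209 = 2.209 mol
V(CO) = nRT/P = 2.209 × 0.08206 × 535 / 0.252 = 384.8 L

385 L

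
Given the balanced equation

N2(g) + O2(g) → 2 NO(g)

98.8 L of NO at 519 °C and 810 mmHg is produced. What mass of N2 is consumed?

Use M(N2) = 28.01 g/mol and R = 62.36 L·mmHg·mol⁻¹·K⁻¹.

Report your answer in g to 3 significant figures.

22.7 g

n(NO) = PV/RT = (810 × 98.8) / (62.36 × 792.15) = 1.620 mol
n(N2) = (1/2) × 1.620 = 0.8100 mol
m(N2) = 0.8100 × 28.01 = 22.69 g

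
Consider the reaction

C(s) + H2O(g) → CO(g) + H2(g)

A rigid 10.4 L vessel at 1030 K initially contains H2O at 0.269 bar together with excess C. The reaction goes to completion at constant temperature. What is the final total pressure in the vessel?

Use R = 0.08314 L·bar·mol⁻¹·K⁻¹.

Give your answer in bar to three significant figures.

0.538 bar

Rigid vessel, constant T ⇒ P scales with total gas moles (1 → 2).
P_final = (2/1) × 0.269 = 0.5380 bar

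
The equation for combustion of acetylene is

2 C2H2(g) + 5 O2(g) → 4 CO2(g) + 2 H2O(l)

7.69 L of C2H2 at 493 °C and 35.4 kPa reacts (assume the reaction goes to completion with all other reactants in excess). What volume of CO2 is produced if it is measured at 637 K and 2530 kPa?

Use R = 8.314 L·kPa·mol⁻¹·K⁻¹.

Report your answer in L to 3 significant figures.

0.179 L

n(C2H2) = PV/RT = (35.4 × 7.69) / (8.314 × 766.15) = 0.04274 mol
n(CO2) = (4/2) × 0.04274 = 0.08548 mol
V = nRT/P = 0.08548 × 8.314 × 637 / 2530 = 0.1789 L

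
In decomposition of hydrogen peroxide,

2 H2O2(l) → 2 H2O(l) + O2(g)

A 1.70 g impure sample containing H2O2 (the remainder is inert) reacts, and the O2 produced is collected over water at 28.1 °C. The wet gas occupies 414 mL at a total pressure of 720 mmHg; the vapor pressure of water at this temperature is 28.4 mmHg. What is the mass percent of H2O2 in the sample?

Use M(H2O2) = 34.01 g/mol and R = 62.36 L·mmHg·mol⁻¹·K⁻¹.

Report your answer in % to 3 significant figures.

61.0 %

P(O2) = 720 − 28.4 = 691.6 mmHg
n(O2) = PV/RT = (691.6 × 0.4140) / (62.36 × 301.25) = 0.01524 mol
n(H2O2) = (2/1) × 0.01524 = 0.03048 mol
m(H2O2) = 0.03048 × 34.01 = 1.037 g
%H2O2 = 1.037 / 1.70 × 100 = 61.00%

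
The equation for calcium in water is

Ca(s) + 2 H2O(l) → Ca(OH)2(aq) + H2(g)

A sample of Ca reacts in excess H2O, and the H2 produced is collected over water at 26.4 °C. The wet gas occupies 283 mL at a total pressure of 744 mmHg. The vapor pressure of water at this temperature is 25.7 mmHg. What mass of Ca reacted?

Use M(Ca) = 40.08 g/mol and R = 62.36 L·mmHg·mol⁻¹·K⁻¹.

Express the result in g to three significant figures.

0.436 g

P(H2) = 744 − 25.7 = 718.3 mmHg
n(H2) = PV/RT = (718.3 × 0.2830) / (62.36 × 299.55) = 0.01088 mol
n(Ca) = (1/1) × 0.01088 = 0.01088 mol
m(Ca) = 0.01088 × 40.08 = 0.4361 g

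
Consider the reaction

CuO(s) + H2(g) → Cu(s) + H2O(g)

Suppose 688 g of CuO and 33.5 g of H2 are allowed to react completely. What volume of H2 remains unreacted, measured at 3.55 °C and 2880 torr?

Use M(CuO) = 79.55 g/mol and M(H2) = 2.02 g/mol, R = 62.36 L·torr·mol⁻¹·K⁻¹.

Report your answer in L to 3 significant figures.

47.5 L

n(CuO) = 688 / 79.55 = 8.649 mol
n(H2) = 33.5 / 2.02 = 16.58 mol
For 8.649 mol CuO, stoichiometry requires (1/1) × 8.649 = 8.649 mol H2; 16.58 mol is available, so CuO is limiting.
n(H2) consumed = (1/1) × 8.649 = 8.649 mol; remaining = 16.58 − 8.649 = 7.931 mol
V(H2) = nRT/P = 7.931 × 62.36 × 276.7 / 2880 = 47.52 L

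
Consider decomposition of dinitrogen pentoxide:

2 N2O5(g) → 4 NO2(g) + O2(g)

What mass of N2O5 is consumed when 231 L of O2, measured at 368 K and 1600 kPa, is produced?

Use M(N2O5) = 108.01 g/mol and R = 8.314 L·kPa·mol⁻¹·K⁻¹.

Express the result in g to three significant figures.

26100 g

n(O2) = PV/RT = (1600 × 231) / (8.314 × 368) = 120.8 mol
n(N2O5) = (2/1) × 120.8 = 241.6 mol
m(N2O5) = 241.6 × 108.01 = 26100 g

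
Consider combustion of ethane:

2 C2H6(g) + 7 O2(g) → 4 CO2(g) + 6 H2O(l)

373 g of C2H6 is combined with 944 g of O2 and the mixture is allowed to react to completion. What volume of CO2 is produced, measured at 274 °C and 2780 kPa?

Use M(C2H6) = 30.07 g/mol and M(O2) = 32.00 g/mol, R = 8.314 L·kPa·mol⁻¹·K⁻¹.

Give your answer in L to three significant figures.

27.6 L

n(C2H6) = 373 / 30.07 = 12.40 mol
n(O2) = 944 / 32.00 = 29.50 mol
For 12.40 mol C2H6, stoichiometry requires (7/2) × 12.40 = 43.40 mol O2; 29.50 mol is available, so O2 is limiting.
n(CO2) = (4/7) × 29.50 = 16.86 mol
V(CO2) = nRT/P = 16.86 × 8.314 × 547.15 / 2780 = 27.59 L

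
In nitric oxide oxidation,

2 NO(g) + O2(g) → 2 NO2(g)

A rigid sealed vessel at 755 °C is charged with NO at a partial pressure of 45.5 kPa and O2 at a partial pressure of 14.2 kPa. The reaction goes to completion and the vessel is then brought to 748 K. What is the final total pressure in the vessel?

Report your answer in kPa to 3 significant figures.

Because the vessel is rigid and T is held at 755 °C, work the stoichiometry in partial pressures (P_i = n_iRT/V).
P(O2) required for 45.5 kPa of NO = (1/2) × 45.5 = 22.75 kPa; available 14.2 kPa, so O2 is limiting.
P(NO) remaining = 45.5 − (2/1) × 14.2 = 17.10 kPa
P(gaseous products) = (2)/1 × 14.2 = 28.40 kPa
P_total at 755 °C = 17.10 + 28.40 = 45.50 kPa
Scaling to 748 K: P = 45.50 × 748/1028.15 = 33.10 kPa

33.1 kPa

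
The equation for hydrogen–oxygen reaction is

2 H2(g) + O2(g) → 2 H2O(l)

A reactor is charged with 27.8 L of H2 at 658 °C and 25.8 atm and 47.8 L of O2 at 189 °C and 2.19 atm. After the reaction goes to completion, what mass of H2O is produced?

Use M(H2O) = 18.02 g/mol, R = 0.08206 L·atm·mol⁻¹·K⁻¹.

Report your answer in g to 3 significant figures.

99.5 g

n(H2) = PV/RT = (25.8 × 27.8) / (0.08206 × 931.15) = 9.387 mol
n(O2) = PV/RT = (2.19 × 47.8) / (0.08206 × 462.15) = 2.760 mol
For 9.387 mol H2, stoichiometry requires (1/2) × 9.387 = 4.694 mol O2; 2.760 mol is available, so O2 is limiting.
n(H2O) = (2/1) × 2.760 = 5.520 mol
m(H2O) = 5.520 × 18.02 = 99.47 g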